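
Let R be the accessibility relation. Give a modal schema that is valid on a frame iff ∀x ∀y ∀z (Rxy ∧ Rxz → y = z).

The condition is partial functionality. The CD schema ◇s → □s defines it.
Suppose ◇s→□s is valid. Take Rxy, Rxz and set V(s)={y}. Then ◇s at x, so □s at x, so s at z, i.e. z=y.

◇s → □s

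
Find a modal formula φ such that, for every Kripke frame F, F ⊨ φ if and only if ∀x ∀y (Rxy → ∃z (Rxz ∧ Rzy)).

□□q → □q

A defining formula is □□q → □q (the C4 axiom).
Suppose □□q→□q is valid. Take Rxy and set V(q)={w : xR²w}. Then □□q at x, so □q at x, so q at y, i.e. ∃z(Rxz∧Rzy).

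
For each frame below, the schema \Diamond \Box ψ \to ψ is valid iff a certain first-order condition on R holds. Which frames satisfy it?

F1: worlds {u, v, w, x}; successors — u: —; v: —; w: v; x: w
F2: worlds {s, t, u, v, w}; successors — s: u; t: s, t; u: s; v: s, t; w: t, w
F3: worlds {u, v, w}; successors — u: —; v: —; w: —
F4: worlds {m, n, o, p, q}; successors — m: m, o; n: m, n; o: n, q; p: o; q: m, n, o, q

F3

Frame correspondent (Sahlqvist): \forall x \forall y (Rxy \to Ryx) — i.e. symmetry.
F1: fails — Rxw but not Rwx.
F2: fails — Rwt but not Rtw.
F3: holds.
F4: fails — Ron but not Rno.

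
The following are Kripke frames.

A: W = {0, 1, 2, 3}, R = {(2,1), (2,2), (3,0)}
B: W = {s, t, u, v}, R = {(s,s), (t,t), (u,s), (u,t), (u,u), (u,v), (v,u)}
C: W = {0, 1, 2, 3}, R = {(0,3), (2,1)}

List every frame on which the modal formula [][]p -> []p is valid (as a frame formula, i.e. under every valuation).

B

Frame correspondent (Sahlqvist): forall x forall y (Rxy -> exists z (Rxz & Rzy)) — i.e. density.
A: fails — R30 but no z with R3z and Rz0.
B: condition met.
C: fails — R21 but no z with R2z and Rz1.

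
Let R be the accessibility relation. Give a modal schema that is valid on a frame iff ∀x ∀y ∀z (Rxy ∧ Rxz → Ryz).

◇ψ → □◇ψ

The condition is the Euclidean property. The 5 schema ◇ψ → □◇ψ defines it.
Suppose ◇ψ→□◇ψ is valid. Take Rxy, Rxz and set V(ψ)={y}. Then ◇ψ at x, so □◇ψ at x, so ◇ψ at z, so some w with Rzw has ψ; w=y, i.e. Rzy. By symmetry of the argument, Ryz.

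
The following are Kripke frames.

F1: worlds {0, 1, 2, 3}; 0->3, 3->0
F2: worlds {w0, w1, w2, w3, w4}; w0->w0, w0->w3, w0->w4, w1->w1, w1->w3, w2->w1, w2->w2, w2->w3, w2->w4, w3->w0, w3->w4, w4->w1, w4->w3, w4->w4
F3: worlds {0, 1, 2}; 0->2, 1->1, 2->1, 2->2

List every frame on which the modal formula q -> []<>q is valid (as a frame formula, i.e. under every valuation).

This is the axiom for symmetry; its first-order frame correspondent is forall x forall y (Rxy -> Ryx).
F1: holds.
F2: fails — Rw0w4 but not Rw4w0.
F3: fails — R21 but not R12.

F1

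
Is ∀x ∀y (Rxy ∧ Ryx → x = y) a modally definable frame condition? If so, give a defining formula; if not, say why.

Not modally definable

If a class were modally definable it would be closed under surjective bounded morphisms (Goldblatt–Thomason).
The 8-cycle (worlds 0,1,2,3,4,5,6,7 with 0→1→2→3→4→5→6→7→0) is antisymmetric. Sending even-indexed worlds to s and odd-indexed worlds to t is a surjective bounded morphism onto the two-world frame with s↔t, which is not antisymmetric.
So the class is not modally definable.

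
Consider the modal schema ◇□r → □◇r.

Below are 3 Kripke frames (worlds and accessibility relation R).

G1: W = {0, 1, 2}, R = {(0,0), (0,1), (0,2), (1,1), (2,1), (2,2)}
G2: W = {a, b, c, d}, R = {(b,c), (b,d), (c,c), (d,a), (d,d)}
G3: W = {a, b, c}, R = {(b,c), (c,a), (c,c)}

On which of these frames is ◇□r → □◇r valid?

Frame correspondent (Sahlqvist): ∀x ∀y ∀z (Rxy ∧ Rxz → ∃w (Ryw ∧ Rzw)) — i.e. convergence.
G1: condition met.
G2: fails — Rbc and Rbd but c and d have no common successor.
G3: fails — Rca and Rca but a and a have no common successor.
Valid on: G1.

G1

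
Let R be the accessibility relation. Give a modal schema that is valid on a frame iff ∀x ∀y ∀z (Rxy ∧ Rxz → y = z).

◇p → □p

The condition is partial functionality. The CD schema ◇p → □p defines it.
Suppose ◇p→□p is valid. Take Rxy, Rxz and set V(p)={y}. Then ◇p at x, so □p at x, so p at z, i.e. z=y.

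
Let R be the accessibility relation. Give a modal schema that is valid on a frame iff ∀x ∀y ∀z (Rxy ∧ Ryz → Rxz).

□r → □□r

This is transitivity; the standard corresponding axiom is 4: □r → □□r.
Suppose □r→□□r is valid. Take Rxy, Ryz and set V(r)={w : Rxw}. Then □r at x, so □□r at x, so □r at y, so r at z, i.e. Rxz.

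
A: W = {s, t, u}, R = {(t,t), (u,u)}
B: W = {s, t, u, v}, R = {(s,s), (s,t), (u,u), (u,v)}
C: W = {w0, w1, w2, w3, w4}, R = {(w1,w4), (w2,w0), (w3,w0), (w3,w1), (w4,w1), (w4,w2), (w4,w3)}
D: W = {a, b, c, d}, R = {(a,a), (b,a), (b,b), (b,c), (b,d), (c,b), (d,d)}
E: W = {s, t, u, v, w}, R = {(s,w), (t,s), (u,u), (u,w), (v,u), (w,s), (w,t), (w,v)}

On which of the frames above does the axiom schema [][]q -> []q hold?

This is the axiom for density; its first-order frame correspondent is forall x forall y (Rxy -> exists z (Rxz & Rzy)).
A: ✓.
B: ✓.
C: fails — Rw3w1 but no z with Rw3z and Rzw1.
D: ✓.
E: fails — Rwt but no z with Rwz and Rzt.
Valid on: A, B, D.

A, B, D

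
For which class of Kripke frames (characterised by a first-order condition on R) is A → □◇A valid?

Symmetry

This schema is the B axiom.
Its frame correspondent is symmetry — ∀x ∀y (Rxy → Ryx).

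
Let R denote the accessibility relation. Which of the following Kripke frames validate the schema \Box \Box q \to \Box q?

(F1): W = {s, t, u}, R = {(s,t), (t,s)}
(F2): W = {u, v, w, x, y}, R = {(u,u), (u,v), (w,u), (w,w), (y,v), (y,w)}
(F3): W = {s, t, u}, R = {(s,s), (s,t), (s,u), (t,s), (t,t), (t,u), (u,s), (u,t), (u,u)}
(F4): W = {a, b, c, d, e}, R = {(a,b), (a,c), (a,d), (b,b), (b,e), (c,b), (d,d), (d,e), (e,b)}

(F3)

This is the axiom for density; its first-order frame correspondent is \forall x \forall y (Rxy \to \exists z (Rxz \wedge Rzy)).
(F1): fails — Rts but no z with Rtz and Rzs.
(F2): fails — Ryv but no z with Ryz and Rzv.
(F3): ✓.
(F4): fails — Rac but no z with Raz and Rzc.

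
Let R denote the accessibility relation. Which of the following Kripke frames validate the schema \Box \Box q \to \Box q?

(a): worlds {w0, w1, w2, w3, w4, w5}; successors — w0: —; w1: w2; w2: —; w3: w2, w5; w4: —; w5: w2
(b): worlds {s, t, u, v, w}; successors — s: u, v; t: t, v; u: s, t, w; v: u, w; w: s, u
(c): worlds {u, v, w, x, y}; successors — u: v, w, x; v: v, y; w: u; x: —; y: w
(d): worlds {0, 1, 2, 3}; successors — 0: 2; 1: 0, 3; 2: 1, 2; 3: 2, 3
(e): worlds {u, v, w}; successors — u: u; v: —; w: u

(e)

This is the axiom for density; its first-order frame correspondent is \forall x \forall y (Rxy \to \exists z (Rxz \wedge Rzy)).
(a): fails — Rw1w2 but no z with Rw1z and Rzw2.
(b): fails — Ruw but no z with Ruz and Rzw.
(c): fails — Ruw but no z with Ruz and Rzw.
(d): fails — R10 but no z with R1z and Rz0.
(e): condition met.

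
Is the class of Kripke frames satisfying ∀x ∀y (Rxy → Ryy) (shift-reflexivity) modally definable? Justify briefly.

Yes, by □(□q → q)

This is a Sahlqvist condition; the T□ axiom □(□q → q) defines it.
Suppose □(□q→q) is valid. Take Rxy and set V(q)={w : Ryw}. Then at y, □q holds; since □(□q→q) at x, □q→q at y, so q at y, i.e. Ryy.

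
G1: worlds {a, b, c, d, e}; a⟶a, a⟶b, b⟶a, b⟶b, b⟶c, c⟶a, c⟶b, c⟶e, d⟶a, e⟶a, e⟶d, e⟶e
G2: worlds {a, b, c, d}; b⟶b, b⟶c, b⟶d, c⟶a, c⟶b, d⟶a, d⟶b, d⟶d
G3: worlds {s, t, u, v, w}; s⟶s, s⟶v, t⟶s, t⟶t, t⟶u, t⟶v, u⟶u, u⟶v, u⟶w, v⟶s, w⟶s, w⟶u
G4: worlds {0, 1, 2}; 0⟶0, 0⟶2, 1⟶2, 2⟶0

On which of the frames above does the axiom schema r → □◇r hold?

none

Frame correspondent (Sahlqvist): ∀x ∀y (Rxy → Ryx) — i.e. symmetry.
G1: fails — Rea but not Rae.
G2: fails — Rca but not Rac.
G3: fails — Ruv but not Rvu.
G4: fails — R12 but not R21.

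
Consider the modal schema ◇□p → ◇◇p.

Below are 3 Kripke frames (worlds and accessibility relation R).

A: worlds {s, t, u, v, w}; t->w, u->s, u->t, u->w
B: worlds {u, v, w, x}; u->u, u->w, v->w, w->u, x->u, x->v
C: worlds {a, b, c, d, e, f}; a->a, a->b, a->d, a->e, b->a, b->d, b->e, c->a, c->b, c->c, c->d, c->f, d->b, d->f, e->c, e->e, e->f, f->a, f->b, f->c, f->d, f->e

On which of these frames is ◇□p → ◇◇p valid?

B, C

Frame correspondent (Sahlqvist): ∀x ∀y (xRy → ∃w (yRw ∧ xR²w)) — i.e. a generalized confluence (Geach) condition.
A: fails — tRw but no w* with wRw* and tR²w*.
B: condition met.
C: condition met.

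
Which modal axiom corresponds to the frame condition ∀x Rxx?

□p → p

A defining formula is □p → p (the T axiom).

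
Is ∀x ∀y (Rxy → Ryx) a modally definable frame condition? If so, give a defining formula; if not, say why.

Yes, by q → □◇q

Yes: it is symmetry, defined by the B schema q → □◇q.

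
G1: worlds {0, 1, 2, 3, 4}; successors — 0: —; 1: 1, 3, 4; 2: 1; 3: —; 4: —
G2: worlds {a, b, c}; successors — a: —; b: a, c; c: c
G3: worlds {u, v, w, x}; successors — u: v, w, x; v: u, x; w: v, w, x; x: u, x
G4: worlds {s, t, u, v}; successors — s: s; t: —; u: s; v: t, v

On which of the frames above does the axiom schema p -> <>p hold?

none

Frame correspondent (Sahlqvist): forall x Rxx — i.e. reflexivity.
G1: fails — world 0 does not see itself.
G2: fails — world a does not see itself.
G3: fails — world u does not see itself.
G4: fails — world t does not see itself.
Valid on no frame.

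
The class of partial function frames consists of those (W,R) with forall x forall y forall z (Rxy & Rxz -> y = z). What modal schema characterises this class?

◇p → □p

The condition is partial functionality. The CD schema ◇p → □p defines it.
Suppose ◇p→□p is valid. Take Rxy, Rxz and set V(p)={y}. Then ◇p at x, so □p at x, so p at z, i.e. z=y.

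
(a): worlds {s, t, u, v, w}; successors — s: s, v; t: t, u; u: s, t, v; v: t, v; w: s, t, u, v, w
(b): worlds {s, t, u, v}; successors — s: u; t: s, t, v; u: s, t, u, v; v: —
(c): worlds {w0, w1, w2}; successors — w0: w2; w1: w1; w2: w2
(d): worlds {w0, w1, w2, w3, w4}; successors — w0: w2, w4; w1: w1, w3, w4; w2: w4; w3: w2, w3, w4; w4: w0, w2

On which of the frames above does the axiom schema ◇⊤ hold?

(a), (c), (d)

This is the axiom for seriality; its first-order frame correspondent is ∀x ∃y Rxy.
(a): ✓.
(b): fails — world v has no successor.
(c): ✓.
(d): ✓.
Valid on: (a), (c), (d).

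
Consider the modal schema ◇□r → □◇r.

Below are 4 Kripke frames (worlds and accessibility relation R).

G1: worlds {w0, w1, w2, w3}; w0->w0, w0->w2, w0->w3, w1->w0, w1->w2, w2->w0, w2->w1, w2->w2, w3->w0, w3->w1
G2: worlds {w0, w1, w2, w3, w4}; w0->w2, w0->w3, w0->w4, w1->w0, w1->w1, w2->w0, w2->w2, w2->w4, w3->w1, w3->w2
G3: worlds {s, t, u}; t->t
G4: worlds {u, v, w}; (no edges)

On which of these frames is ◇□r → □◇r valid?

The schema corresponds to convergence: ∀x ∀y ∀z (Rxy ∧ Rxz → ∃w (Ryw ∧ Rzw)).
G1: satisfies the condition.
G2: fails — Rw0w4 and Rw0w4 but w4 and w4 have no common successor.
G3: satisfies the condition.
G4: satisfies the condition.

G1, G3, G4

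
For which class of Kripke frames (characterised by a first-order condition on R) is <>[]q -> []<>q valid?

Suppose ◇□q→□◇q is valid. Take Rxy, Rxz and set V(q)={w : Ryw}. Then □q at y so ◇□q at x, so □◇q at x, so ◇q at z, giving w with Rzw and Ryw.

convergence: forall x forall y forall z (Rxy & Rxz -> exists w (Ryw & Rzw))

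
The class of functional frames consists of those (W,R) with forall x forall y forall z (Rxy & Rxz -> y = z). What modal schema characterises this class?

◇ψ → □ψ

This is partial functionality; the standard corresponding axiom is CD: ◇ψ → □ψ.
Suppose ◇ψ→□ψ is valid. Take Rxy, Rxz and set V(ψ)={y}. Then ◇ψ at x, so □ψ at x, so ψ at z, i.e. z=y.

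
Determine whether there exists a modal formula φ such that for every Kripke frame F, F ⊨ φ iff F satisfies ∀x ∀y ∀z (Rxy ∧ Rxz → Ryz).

Yes — defined by ◇r → □◇r

This is a Sahlqvist condition; the 5 axiom ◇r → □◇r defines it.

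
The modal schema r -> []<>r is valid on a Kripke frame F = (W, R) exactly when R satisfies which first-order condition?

This schema is the B axiom.
Its frame correspondent is symmetry — forall x forall y (Rxy -> Ryx).

symmetry: forall x forall y (Rxy -> Ryx)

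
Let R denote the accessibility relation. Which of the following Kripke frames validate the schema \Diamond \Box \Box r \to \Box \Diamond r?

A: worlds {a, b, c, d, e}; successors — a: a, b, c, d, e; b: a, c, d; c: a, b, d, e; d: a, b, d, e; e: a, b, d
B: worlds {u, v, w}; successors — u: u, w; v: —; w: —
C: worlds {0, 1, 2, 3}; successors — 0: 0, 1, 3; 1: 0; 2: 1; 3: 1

A

This is the axiom for a generalized confluence (Geach) condition; its first-order frame correspondent is \forall x \forall y \forall z ((xRy \wedge xRz) \to \exists w (y R^2 w \wedge zRw)).
A: holds.
B: fails — uRu, uRw but no t with uR²t and wRt.
C: fails — 0R3, 0R3 but no w with 3R²w and 3Rw.
Valid on: A.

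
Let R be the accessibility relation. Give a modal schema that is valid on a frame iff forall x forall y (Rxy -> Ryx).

The condition is symmetry. The B schema ψ → □◇ψ defines it.
Suppose ψ→□◇ψ is valid. Take Rxy and set V(ψ)={x}. Then ψ at x, so □◇ψ at x, so ◇ψ at y, so some z with Ryz has ψ; z=x, i.e. Ryx.

ψ → □◇ψ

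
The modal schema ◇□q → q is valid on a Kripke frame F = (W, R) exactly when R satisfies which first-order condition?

symmetry

Equivalently (dual form): q → □◇q.
Suppose q→□◇q is valid. Take Rxy and set V(q)={x}. Then q at x, so □◇q at x, so ◇q at y, so some z with Ryz has q; z=x, i.e. Ryx.
The converse is a direct semantic check.
So the correspondent is symmetry.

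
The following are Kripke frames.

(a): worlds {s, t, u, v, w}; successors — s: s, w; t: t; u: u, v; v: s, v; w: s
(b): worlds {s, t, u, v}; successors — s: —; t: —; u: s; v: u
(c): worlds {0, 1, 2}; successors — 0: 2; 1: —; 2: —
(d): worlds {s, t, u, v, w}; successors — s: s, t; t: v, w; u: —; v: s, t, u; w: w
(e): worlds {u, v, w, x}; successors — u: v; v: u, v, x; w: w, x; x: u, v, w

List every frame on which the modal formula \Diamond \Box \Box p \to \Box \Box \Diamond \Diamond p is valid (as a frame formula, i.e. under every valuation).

Frame correspondent (Sahlqvist): \forall x \forall y \forall z ((xRy \wedge x R^2 z) \to \exists w (y R^2 w \wedge z R^2 w)) — i.e. a generalized confluence (Geach) condition.
(a): ✓.
(b): fails — vRu, vR²s but no w with uR²w and sR²w.
(c): ✓.
(d): fails — tRv, tR²u but no w* with vR²w* and uR²w*.
(e): ✓.

(a), (c), (e)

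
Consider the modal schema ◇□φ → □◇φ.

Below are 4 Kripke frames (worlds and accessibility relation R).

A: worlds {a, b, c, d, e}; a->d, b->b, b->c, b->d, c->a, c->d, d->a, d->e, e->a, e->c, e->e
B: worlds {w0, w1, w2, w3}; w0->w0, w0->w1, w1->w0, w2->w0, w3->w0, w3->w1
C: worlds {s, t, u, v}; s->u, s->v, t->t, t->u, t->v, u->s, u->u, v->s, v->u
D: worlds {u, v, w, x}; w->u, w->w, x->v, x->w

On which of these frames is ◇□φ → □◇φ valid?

The schema corresponds to convergence: ∀x ∀y ∀z (Rxy ∧ Rxz → ∃w (Ryw ∧ Rzw)).
A: fails — Rbb and Rbd but b and d have no common successor.
B: ✓.
C: ✓.
D: fails — Rww and Rwu but w and u have no common successor.
Valid on: B, C.

B, C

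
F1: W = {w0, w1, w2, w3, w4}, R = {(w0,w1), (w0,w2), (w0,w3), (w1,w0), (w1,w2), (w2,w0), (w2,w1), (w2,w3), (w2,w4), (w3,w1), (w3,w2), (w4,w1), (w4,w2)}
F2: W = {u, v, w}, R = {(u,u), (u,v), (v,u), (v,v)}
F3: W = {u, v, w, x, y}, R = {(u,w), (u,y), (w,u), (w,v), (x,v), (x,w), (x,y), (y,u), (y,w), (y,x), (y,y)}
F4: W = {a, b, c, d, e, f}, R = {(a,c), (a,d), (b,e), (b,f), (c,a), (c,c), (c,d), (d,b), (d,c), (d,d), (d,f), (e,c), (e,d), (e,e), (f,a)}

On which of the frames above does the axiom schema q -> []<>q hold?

F2

Frame correspondent (Sahlqvist): forall x forall y (Rxy -> Ryx) — i.e. symmetry.
F1: fails — Rw3w1 but not Rw1w3.
F2: holds.
F3: fails — Rxw but not Rwx.
F4: fails — Rbf but not Rfb.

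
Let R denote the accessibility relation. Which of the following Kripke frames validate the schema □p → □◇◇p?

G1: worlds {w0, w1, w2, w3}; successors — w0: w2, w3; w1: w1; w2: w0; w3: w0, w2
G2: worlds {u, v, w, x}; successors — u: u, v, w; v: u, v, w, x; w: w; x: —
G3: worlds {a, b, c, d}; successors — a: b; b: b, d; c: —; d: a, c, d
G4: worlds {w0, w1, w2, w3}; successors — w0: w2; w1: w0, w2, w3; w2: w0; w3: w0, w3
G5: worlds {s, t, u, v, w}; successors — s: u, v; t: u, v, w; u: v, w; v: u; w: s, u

Frame correspondent (Sahlqvist): ∀x ∀z (xRz → ∃w (xRw ∧ zR²w)) — i.e. a generalized confluence (Geach) condition.
G1: holds.
G2: fails — vRx but no t with vRt and xR²t.
G3: fails — dRc but no w with dRw and cR²w.
G4: holds.
G5: holds.

G1, G4, G5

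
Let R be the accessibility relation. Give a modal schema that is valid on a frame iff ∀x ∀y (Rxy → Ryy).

□(□p → p)

A defining formula is □(□p → p) (the T□ axiom).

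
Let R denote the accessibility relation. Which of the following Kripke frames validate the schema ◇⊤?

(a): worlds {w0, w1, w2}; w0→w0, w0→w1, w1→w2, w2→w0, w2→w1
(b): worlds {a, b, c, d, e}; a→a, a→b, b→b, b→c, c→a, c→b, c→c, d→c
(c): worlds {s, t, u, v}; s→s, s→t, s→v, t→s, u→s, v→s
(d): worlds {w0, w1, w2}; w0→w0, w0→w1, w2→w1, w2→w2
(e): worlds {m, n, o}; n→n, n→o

(a), (c)

The schema corresponds to seriality: ∀x ∃y Rxy.
(a): condition met.
(b): fails — world e has no successor.
(c): condition met.
(d): fails — world w1 has no successor.
(e): fails — world m has no successor.
Valid on: (a), (c).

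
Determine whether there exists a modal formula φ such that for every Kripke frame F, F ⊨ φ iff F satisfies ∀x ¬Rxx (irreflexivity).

Modal frame validity is preserved under surjective bounded morphisms.
The 2-cycle (worlds s,t with s→t→s) is irreflexive, and the map sending every world to a single reflexive point • is a surjective bounded morphism (forth: every edge maps to (•,•); back: every world has a successor). So any modal formula valid on the 2-cycle is also valid on the reflexive point, which is not irreflexive.
Hence irreflexivity is not modally definable.

Not definable by any modal formula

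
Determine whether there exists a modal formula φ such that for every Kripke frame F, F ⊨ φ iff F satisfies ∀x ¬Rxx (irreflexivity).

No — not modally definable

If a class were modally definable it would be closed under surjective bounded morphisms (Goldblatt–Thomason).
The 5-cycle (worlds 0,1,2,3,4 with 0→1→2→3→4→0) is irreflexive, and the map sending every world to a single reflexive point • is a surjective bounded morphism (forth: every edge maps to (•,•); back: every world has a successor). So any modal formula valid on the 5-cycle is also valid on the reflexive point, which is not irreflexive.
So the class is not modally definable.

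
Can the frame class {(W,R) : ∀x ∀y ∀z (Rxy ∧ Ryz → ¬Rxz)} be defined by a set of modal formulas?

Not modally definable

Modal frame validity is preserved under surjective bounded morphisms.
The 7-cycle (worlds w0,w1,w2,w3,w4,w5,w6 with w0→w1→w2→w3→w4→w5→w6→w0) is intransitive. Mapping every world to a single reflexive point • is a surjective bounded morphism; the reflexive point is not intransitive (R••∧R•• but R••).
So no modal formula (or set of formulas) defines exactly the intransitive frames.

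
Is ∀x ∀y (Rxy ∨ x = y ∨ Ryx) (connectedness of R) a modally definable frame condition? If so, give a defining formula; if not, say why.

Modal frame validity is preserved under disjoint unions.
Take 3 disjoint single-world reflexive frames: each is trivially connected, but their disjoint union has 3 worlds with no edge between distinct components, so it is not connected.
Hence connectedness of R is not modally definable.

Not definable by any modal formula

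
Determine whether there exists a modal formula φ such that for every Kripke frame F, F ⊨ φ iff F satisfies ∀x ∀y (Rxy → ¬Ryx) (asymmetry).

Any modally definable frame class is closed under surjective bounded morphisms.
The 3-cycle (worlds s,t,u with s→t→u→s) is asymmetric. Mapping every world to a single reflexive point • is a surjective bounded morphism, and the reflexive point is not asymmetric (R•• but asymmetry requires ¬R••).
Hence asymmetry is not modally definable.

No — not modally definable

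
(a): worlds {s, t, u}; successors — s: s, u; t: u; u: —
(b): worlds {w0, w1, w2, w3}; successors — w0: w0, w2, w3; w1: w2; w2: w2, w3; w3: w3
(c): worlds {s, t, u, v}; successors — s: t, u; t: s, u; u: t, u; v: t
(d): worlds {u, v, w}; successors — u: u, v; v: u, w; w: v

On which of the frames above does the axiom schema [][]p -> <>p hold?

(b)

The schema corresponds to a generalized confluence (Geach) condition: forall x exists w (x R^2 w & xRw).
(a): fails — at t but no w with tR²w and tRw.
(b): holds.
(c): fails — at v but no w with vR²w and vRw.
(d): fails — at w but no t with wR²t and wRt.
Valid on: (b).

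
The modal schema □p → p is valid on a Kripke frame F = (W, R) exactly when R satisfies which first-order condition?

Suppose □p→p is valid. At any x set V(p)={w : Rxw}. Then □p holds at x, so p holds at x, i.e. Rxx.

Reflexivity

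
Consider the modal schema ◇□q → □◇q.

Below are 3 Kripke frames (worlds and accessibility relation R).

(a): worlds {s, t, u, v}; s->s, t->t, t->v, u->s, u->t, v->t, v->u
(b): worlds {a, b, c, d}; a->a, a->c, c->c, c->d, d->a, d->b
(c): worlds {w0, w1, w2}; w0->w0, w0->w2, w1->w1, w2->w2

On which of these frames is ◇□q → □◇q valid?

(c)

Frame correspondent (Sahlqvist): ∀x ∀y ∀z (Rxy ∧ Rxz → ∃w (Ryw ∧ Rzw)) — i.e. convergence.
(a): fails — Rut and Rus but t and s have no common successor.
(b): fails — Rcc and Rcd but c and d have no common successor.
(c): ✓.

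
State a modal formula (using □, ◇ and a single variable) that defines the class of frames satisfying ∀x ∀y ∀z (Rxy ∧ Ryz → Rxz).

A defining formula is □p → □□p (the 4 axiom).
Suppose □p→□□p is valid. Take Rxy, Ryz and set V(p)={w : Rxw}. Then □p at x, so □□p at x, so □p at y, so p at z, i.e. Rxz.

□p → □□p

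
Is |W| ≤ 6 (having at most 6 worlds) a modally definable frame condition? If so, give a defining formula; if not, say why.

Not definable by any modal formula

Any modally definable frame class is closed under disjoint unions.
Any modal formula valid on each of 7 disjoint one-world frames is valid on their disjoint union (validity is preserved under disjoint unions). Each one-world frame has |W|=1≤6, but the union has |W|=7.
Hence having at most 6 worlds is not modally definable.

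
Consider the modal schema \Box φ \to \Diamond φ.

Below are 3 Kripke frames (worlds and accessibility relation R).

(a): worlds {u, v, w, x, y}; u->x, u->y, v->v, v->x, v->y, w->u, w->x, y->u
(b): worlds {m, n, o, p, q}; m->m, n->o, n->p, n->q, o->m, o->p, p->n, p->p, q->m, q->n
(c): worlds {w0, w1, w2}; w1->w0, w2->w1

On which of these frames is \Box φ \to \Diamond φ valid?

(b)

Frame correspondent (Sahlqvist): \forall x \exists y Rxy — i.e. seriality.
(a): fails — world x has no successor.
(b): ✓.
(c): fails — world w0 has no successor.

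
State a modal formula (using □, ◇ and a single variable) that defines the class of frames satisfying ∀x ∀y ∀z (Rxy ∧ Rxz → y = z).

◇p → □p

A defining formula is ◇p → □p (the CD axiom).
Suppose ◇p→□p is valid. Take Rxy, Rxz and set V(p)={y}. Then ◇p at x, so □p at x, so p at z, i.e. z=y.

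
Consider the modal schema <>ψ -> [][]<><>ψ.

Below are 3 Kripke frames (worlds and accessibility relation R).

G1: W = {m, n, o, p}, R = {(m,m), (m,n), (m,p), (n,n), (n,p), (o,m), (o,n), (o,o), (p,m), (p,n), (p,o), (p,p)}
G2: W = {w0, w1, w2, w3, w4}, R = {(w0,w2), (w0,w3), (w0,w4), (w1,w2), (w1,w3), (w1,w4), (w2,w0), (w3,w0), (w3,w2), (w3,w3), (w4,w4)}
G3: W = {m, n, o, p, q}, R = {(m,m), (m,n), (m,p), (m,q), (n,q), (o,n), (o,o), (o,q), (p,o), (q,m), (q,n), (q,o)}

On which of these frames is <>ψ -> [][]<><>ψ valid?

The schema corresponds to a generalized confluence (Geach) condition: forall x forall y forall z ((xRy & x R^2 z) -> exists w (y = w & z R^2 w)).
G1: ✓.
G2: fails — w0Rw2, w0R²w4 but no w with w2=w and w4R²w.
G3: fails — mRm, mR²p but no w with m=w and pR²w.
Valid on: G1.

G1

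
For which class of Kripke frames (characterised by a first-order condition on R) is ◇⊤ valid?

seriality: ∀x ∃y Rxy

◇⊤ holds at w iff w has a successor, so frame-validity of ◇⊤ is exactly seriality. Equivalently via □ψ → ◇ψ:
Suppose □ψ→◇ψ is valid. At any x set V(ψ)=W. Then □ψ at x, so ◇ψ at x, so x has a successor.
Conversely, on a frame with seriality the schema holds at every world under every valuation.
So the correspondent is seriality.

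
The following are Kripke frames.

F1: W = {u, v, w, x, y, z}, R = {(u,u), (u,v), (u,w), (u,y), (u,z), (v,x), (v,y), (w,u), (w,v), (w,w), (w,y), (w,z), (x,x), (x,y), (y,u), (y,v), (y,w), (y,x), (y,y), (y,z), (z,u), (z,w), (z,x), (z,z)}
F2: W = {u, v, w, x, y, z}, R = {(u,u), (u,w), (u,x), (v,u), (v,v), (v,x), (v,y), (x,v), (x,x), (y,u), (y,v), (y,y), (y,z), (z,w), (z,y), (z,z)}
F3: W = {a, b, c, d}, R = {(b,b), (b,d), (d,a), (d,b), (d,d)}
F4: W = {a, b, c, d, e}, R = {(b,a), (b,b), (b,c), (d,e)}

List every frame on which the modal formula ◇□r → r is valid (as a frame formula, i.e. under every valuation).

The schema corresponds to symmetry: ∀x ∀y (Rxy → Ryx).
F1: fails — Ruv but not Rvu.
F2: fails — Ruw but not Rwu.
F3: fails — Rda but not Rad.
F4: fails — Rde but not Red.
Valid on no frame.

none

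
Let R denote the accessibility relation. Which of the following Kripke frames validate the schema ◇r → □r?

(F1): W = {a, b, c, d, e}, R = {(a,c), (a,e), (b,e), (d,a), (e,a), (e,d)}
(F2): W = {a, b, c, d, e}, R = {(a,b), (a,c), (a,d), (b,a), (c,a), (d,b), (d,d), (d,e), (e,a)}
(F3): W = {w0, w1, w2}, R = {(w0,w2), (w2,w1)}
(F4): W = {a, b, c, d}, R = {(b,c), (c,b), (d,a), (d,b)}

The schema corresponds to partial functionality: ∀x ∀y ∀z (Rxy ∧ Rxz → y = z).
(F1): fails — a sees both c and e.
(F2): fails — a sees both b and c.
(F3): ✓.
(F4): fails — d sees both a and b.
Valid on: (F3).

(F3)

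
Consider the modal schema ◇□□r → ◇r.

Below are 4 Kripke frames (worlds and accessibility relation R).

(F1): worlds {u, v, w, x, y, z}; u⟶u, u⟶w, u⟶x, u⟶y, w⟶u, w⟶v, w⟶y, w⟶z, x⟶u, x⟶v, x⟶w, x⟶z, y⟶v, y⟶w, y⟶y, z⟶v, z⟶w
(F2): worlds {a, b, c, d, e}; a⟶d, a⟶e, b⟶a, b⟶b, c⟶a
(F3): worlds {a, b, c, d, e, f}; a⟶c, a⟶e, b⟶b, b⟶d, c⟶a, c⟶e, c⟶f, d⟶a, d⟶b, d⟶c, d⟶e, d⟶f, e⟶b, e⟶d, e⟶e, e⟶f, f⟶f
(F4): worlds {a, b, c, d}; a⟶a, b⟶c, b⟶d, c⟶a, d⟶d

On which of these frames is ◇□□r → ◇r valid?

The schema corresponds to a generalized confluence (Geach) condition: ∀x ∀y (xRy → ∃w (yR²w ∧ xRw)).
(F1): fails — wRv but no t with vR²t and wRt.
(F2): fails — aRd but no w with dR²w and aRw.
(F3): holds.
(F4): fails — bRc but no w with cR²w and bRw.

(F3)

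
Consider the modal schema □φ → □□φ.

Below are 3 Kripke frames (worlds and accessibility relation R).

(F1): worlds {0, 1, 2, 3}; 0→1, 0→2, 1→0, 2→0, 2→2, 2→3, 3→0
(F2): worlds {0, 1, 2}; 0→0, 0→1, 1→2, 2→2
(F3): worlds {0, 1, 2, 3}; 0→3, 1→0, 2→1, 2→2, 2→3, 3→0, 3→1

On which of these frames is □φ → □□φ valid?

none

Frame correspondent (Sahlqvist): ∀x ∀y ∀z (Rxy ∧ Ryz → Rxz) — i.e. transitivity.
(F1): fails — R10 and R02 but not R12.
(F2): fails — R01 and R12 but not R02.
(F3): fails — R10 and R03 but not R13.
Valid on no frame.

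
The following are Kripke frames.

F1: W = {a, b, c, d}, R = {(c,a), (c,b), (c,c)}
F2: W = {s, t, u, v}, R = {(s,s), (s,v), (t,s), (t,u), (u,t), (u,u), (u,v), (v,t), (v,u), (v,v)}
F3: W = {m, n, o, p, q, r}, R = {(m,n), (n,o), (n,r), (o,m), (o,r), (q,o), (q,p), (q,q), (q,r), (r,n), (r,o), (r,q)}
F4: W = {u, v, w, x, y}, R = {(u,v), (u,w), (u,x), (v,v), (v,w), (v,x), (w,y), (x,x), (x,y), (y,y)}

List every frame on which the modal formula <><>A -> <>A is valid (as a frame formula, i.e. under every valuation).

Frame correspondent (Sahlqvist): forall x forall y (x R^2 y -> exists w (y = w & xRw)) — i.e. a generalized confluence (Geach) condition.
F1: ✓.
F2: fails — sR²t but no w with t=w and sRw.
F3: fails — mR²o but no w with o=w and mRw.
F4: fails — uR²y but no t with y=t and uRt.

F1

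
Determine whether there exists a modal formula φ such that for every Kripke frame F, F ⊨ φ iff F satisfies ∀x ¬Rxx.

If a class were modally definable it would be closed under surjective bounded morphisms (Goldblatt–Thomason).
The 4-cycle (worlds s,t,u,v with s→t→u→v→s) is irreflexive, and the map sending every world to a single reflexive point • is a surjective bounded morphism (forth: every edge maps to (•,•); back: every world has a successor). So any modal formula valid on the 4-cycle is also valid on the reflexive point, which is not irreflexive.
So no modal formula (or set of formulas) defines exactly the irreflexive frames.

No — not modally definable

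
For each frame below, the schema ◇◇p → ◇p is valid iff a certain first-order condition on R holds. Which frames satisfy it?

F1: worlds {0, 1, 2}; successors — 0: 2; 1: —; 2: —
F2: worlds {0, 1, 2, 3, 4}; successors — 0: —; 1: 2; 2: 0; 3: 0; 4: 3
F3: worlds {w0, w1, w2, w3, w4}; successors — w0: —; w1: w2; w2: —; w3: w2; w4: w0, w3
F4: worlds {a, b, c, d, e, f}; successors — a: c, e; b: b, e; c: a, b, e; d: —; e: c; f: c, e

F1

This is the axiom for transitivity; its first-order frame correspondent is ∀x ∀y ∀z (Rxy ∧ Ryz → Rxz).
F1: ✓.
F2: fails — R12 and R20 but not R10.
F3: fails — Rw4w3 and Rw3w2 but not Rw4w2.
F4: fails — Rfc and Rcb but not Rfb.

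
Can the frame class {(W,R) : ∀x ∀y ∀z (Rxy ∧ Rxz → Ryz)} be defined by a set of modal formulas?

Definable; ◇r → □◇r defines it

This is a Sahlqvist condition; the 5 axiom ◇r → □◇r defines it.
Suppose ◇r→□◇r is valid. Take Rxy, Rxz and set V(r)={y}. Then ◇r at x, so □◇r at x, so ◇r at z, so some w with Rzw has r; w=y, i.e. Rzy. By symmetry of the argument, Ryz.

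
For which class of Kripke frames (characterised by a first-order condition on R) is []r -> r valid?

reflexivity

This is the T axiom.
Its frame correspondent is reflexivity — forall x Rxx.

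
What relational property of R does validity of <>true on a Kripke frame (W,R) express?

seriality

This schema is equivalent to the D axiom □A → ◇A.
It corresponds to seriality: forall x exists y Rxy.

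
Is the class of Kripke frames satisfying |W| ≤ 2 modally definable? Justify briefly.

No — not modally definable

Any modally definable frame class is closed under disjoint unions.
Any modal formula valid on each of 3 disjoint one-world frames is valid on their disjoint union (validity is preserved under disjoint unions). Each one-world frame has |W|=1≤2, but the union has |W|=3.
So no modal formula (or set of formulas) defines exactly the |W|≤2 frames.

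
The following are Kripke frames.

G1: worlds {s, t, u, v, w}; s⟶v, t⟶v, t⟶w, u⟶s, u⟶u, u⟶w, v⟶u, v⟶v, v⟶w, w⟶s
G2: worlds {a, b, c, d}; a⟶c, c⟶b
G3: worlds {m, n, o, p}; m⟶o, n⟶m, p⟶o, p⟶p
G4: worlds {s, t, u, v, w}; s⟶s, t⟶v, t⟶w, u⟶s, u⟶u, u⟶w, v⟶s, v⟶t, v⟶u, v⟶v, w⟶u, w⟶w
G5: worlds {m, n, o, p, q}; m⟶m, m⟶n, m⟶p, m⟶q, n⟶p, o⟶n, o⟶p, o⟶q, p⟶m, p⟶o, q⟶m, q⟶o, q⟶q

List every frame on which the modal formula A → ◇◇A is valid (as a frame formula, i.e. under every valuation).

G4

This is the axiom for a generalized confluence (Geach) condition; its first-order frame correspondent is ∀x ∃w (x = w ∧ xR²w).
G1: fails — at s but no w* with s=w* and sR²w*.
G2: fails — at a but no w with a=w and aR²w.
G3: fails — at m but no w with m=w and mR²w.
G4: ✓.
G5: fails — at n but no w with n=w and nR²w.
Valid on: G4.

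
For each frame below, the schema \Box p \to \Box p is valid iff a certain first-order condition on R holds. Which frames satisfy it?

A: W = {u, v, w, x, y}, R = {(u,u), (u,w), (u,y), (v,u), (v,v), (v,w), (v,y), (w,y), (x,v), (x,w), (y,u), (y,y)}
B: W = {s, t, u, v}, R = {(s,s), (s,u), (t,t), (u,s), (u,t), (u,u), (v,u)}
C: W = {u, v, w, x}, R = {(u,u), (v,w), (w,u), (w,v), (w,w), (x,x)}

Frame correspondent (Sahlqvist): \forall x \forall z (xRz \to \exists w (xRw \wedge z = w)) — i.e. a generalized confluence (Geach) condition.
A: ✓.
B: ✓.
C: ✓.
Valid on: A, B, C.

A, B, C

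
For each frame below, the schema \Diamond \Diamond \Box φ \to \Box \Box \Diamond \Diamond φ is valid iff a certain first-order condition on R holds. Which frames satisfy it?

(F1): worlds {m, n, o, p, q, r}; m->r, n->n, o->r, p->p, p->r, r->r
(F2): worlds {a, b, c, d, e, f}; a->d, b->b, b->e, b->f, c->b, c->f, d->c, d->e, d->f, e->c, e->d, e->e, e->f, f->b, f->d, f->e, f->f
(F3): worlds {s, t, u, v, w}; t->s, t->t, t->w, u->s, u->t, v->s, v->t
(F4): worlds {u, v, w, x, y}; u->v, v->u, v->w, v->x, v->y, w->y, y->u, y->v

The schema corresponds to a generalized confluence (Geach) condition: \forall x \forall y \forall z ((x R^2 y \wedge x R^2 z) \to \exists w (yRw \wedge z R^2 w)).
(F1): holds.
(F2): holds.
(F3): fails — tR²s, tR²s but no w* with sRw* and sR²w*.
(F4): fails — uR²u, uR²u but no t with uRt and uR²t.
Valid on: (F1), (F2).

(F1), (F2)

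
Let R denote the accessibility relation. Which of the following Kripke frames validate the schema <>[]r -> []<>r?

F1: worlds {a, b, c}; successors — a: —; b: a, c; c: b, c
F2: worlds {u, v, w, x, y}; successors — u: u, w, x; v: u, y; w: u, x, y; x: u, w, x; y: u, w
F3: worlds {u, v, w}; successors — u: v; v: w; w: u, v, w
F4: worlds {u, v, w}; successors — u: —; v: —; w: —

Frame correspondent (Sahlqvist): forall x forall y forall z (Rxy & Rxz -> exists w (Ryw & Rzw)) — i.e. convergence.
F1: fails — Rba and Rba but a and a have no common successor.
F2: ✓.
F3: fails — Rwu and Rwv but u and v have no common successor.
F4: ✓.
Valid on: F2, F4.

F2, F4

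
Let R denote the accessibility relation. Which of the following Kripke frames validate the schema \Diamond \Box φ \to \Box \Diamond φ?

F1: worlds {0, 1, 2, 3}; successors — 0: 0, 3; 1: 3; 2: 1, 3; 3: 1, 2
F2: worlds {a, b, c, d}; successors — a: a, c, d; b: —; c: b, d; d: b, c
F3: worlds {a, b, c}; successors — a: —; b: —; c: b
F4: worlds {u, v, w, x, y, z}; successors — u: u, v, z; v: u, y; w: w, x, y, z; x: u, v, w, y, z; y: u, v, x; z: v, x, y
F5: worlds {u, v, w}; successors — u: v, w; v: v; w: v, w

This is the axiom for convergence; its first-order frame correspondent is \forall x \forall y \forall z (Rxy \wedge Rxz \to \exists w (Ryw \wedge Rzw)).
F1: fails — R00 and R03 but 0 and 3 have no common successor.
F2: fails — Rcd and Rcb but d and b have no common successor.
F3: fails — Rcb and Rcb but b and b have no common successor.
F4: holds.
F5: holds.

F4, F5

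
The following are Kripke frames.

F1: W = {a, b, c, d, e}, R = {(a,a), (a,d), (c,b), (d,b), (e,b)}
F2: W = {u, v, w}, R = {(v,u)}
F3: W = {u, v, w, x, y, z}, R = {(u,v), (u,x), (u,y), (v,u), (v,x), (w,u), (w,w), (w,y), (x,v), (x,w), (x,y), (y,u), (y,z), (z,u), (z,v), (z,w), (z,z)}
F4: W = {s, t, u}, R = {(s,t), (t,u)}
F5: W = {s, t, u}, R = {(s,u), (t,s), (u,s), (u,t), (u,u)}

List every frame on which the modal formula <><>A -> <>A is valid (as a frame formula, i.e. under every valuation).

F2

Frame correspondent (Sahlqvist): forall x forall y (x R^2 y -> exists w (y = w & xRw)) — i.e. a generalized confluence (Geach) condition.
F1: fails — aR²b but no w with b=w and aRw.
F2: condition met.
F3: fails — uR²u but no t with u=t and uRt.
F4: fails — sR²u but no w with u=w and sRw.
F5: fails — sR²s but no w with s=w and sRw.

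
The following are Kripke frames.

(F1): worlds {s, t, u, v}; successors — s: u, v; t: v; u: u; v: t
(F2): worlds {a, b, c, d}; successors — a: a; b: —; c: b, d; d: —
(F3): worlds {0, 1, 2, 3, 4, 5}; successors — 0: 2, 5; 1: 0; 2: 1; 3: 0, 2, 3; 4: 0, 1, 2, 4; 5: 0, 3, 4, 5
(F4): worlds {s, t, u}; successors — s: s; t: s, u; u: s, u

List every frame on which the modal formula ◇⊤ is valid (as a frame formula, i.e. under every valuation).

Frame correspondent (Sahlqvist): ∀x ∃y Rxy — i.e. seriality.
(F1): condition met.
(F2): fails — world b has no successor.
(F3): condition met.
(F4): condition met.
Valid on: (F1), (F3), (F4).

(F1), (F3), (F4)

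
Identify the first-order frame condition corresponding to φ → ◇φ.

Reflexivity

Replacing φ by ¬φ and contraposing gives the equivalent schema □φ → φ.
Suppose □φ→φ is valid. At any x set V(φ)={w : Rxw}. Then □φ holds at x, so φ holds at x, i.e. Rxx.
The converse is a direct semantic check.
Frame condition: ∀x Rxx.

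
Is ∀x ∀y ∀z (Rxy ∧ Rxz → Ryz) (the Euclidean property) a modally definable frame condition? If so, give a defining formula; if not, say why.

Yes — defined by ◇r → □◇r

The condition is the Euclidean property. A defining modal formula is ◇r → □◇r.
Suppose ◇r→□◇r is valid. Take Rxy, Rxz and set V(r)={y}. Then ◇r at x, so □◇r at x, so ◇r at z, so some w with Rzw has r; w=y, i.e. Rzy. By symmetry of the argument, Ryz.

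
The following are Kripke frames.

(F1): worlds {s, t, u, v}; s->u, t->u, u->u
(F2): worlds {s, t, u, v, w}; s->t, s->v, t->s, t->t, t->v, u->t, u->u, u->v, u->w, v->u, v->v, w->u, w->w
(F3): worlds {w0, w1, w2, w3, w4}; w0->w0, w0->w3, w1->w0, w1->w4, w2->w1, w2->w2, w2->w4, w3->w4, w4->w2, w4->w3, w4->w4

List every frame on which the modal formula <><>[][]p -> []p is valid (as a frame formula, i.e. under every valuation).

The schema corresponds to a generalized confluence (Geach) condition: forall x forall y forall z ((x R^2 y & xRz) -> exists w (y R^2 w & z = w)).
(F1): satisfies the condition.
(F2): fails — tR²v, tRs but no w* with vR²w* and s=w*.
(F3): fails — w0R²w3, w0Rw0 but no w with w3R²w and w0=w.

(F1)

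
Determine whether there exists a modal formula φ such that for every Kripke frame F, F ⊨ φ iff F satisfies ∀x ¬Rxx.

Modal frame validity is preserved under surjective bounded morphisms.
The 5-cycle (worlds a,b,c,d,e with a→b→c→d→e→a) is irreflexive, and the map sending every world to a single reflexive point • is a surjective bounded morphism (forth: every edge maps to (•,•); back: every world has a successor). So any modal formula valid on the 5-cycle is also valid on the reflexive point, which is not irreflexive.
Hence irreflexivity is not modally definable.

Not modally definable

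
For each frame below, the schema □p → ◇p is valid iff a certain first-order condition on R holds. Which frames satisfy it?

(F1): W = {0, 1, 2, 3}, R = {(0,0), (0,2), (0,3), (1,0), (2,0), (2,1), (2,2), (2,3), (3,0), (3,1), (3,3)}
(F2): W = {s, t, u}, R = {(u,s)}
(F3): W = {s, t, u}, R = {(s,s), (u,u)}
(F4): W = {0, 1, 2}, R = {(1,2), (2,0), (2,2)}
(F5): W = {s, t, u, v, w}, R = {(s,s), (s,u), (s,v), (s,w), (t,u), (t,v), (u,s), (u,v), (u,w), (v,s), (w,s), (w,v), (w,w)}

Frame correspondent (Sahlqvist): ∀x ∃y Rxy — i.e. seriality.
(F1): holds.
(F2): fails — world s has no successor.
(F3): fails — world t has no successor.
(F4): fails — world 0 has no successor.
(F5): holds.
Valid on: (F1), (F5).

(F1), (F5)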